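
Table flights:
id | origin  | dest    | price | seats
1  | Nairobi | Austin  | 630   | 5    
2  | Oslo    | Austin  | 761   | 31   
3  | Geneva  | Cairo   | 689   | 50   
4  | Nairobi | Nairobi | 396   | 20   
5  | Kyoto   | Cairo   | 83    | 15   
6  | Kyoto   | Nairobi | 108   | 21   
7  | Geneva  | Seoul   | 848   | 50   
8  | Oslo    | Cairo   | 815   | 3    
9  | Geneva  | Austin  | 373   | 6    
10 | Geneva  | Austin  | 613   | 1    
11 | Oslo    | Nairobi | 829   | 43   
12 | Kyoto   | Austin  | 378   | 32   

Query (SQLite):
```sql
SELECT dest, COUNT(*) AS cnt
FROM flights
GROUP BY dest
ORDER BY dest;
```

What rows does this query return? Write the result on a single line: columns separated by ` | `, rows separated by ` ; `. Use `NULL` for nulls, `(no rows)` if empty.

Austin | 5 ; Cairo | 3 ; Nairobi | 3 ; Seoul | 1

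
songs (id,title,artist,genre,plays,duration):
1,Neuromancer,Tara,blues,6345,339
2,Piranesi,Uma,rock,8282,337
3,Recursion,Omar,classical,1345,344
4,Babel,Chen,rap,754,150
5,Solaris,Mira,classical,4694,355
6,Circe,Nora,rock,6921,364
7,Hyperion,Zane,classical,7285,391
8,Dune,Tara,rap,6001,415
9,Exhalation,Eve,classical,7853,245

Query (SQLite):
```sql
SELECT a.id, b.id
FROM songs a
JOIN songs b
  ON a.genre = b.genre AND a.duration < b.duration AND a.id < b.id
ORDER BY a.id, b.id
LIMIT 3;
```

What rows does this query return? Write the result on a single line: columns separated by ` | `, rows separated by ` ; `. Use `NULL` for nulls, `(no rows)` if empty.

Pairs (a,b) with same genre, a.duration < b.duration, a.id < b.id.
genre groups: blues:{1} classical:{3,5,7,9} rap:{4,8} rock:{2,6}
Ordered by (a.id, b.id); first 3.

2 | 6 ; 3 | 5 ; 3 | 7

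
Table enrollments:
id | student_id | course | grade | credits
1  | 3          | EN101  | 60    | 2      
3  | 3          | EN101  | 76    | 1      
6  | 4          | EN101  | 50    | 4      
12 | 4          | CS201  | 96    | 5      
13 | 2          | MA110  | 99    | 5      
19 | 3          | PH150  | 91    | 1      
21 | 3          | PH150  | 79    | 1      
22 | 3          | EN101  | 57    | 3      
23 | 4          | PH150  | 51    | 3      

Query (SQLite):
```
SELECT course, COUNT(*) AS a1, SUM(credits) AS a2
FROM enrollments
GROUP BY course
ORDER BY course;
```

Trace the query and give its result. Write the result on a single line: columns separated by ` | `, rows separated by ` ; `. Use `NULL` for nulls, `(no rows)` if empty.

Group enrollments by course.
Per group compute: COUNT(*), SUM(credits).
  CS201: ids {12} → COUNT(*)=1, SUM(credits)=5
  EN101: ids {1, 3, 6, 22} → COUNT(*)=4, SUM(credits)=10
  MA110: ids {13} → COUNT(*)=1, SUM(credits)=5
  PH150: ids {19, 21, 23} → COUNT(*)=3, SUM(credits)=5

CS201 | 1 | 5 ; EN101 | 4 | 10 ; MA110 | 1 | 5 ; PH150 | 3 | 5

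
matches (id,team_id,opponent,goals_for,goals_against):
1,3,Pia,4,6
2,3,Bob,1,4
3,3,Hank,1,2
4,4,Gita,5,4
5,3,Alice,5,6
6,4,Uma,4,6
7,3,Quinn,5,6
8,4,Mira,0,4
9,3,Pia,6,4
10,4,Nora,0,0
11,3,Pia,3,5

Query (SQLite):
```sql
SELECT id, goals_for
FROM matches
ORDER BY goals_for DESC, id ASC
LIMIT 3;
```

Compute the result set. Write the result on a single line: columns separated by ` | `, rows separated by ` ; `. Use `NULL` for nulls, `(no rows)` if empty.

Sort by goals_for desc, tiebreak id asc: (6, id=9), (5, id=4), (5, id=5), (5, id=7), (4, id=1), (4, id=6) …. Take first 3.

9 | 6 ; 4 | 5 ; 5 | 5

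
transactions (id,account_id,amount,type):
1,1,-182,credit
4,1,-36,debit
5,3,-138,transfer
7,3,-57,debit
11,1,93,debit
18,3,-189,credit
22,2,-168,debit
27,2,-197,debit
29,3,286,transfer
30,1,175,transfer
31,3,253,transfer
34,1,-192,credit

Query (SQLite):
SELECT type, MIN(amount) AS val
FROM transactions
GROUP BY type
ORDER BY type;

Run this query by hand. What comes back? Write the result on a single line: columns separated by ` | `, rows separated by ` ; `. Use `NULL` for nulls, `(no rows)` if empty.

Partition transactions by type; compute MIN(amount) within each group.
  credit: ids {1, 18, 34} → MIN(amount)=-192
  debit: ids {4, 7, 11, 22, 27} → MIN(amount)=-197
  transfer: ids {5, 29, 30, 31} → MIN(amount)=-138

credit | -192 ; debit | -197 ; transfer | -138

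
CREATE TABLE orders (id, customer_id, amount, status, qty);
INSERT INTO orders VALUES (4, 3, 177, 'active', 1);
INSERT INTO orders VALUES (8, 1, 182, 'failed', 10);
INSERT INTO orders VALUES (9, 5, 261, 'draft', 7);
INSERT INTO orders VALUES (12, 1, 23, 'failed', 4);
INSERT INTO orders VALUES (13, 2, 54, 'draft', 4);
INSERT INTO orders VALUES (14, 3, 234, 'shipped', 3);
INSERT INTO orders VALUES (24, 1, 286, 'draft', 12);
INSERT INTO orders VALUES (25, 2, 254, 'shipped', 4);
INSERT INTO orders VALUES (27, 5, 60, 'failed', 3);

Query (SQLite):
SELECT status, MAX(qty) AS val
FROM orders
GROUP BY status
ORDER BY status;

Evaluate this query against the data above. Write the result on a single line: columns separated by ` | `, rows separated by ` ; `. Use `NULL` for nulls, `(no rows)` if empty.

active | 1 ; draft | 12 ; failed | 10 ; shipped | 4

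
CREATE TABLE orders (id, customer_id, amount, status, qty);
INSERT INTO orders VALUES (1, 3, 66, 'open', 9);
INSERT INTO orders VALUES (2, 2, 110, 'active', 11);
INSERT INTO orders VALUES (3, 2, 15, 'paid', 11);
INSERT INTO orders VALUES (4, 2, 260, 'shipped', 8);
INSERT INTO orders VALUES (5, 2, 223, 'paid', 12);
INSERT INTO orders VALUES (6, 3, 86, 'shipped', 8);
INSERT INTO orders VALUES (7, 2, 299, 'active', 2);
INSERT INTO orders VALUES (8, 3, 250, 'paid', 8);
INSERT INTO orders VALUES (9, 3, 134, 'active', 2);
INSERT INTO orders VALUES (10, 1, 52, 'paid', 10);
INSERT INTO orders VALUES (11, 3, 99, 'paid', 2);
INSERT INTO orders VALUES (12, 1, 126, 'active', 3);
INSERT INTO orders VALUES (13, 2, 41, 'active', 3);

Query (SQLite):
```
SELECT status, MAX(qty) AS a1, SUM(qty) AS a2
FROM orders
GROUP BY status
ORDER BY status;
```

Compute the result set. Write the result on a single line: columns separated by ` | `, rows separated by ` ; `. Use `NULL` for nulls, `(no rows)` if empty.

Group orders by status.
Per group compute: MAX(qty), SUM(qty).
  active: ids {2, 7, 9, 12, 13} → MAX(qty)=11, SUM(qty)=21
  open: ids {1} → MAX(qty)=9, SUM(qty)=9
  paid: ids {3, 5, 8, 10, 11} → MAX(qty)=12, SUM(qty)=43
  shipped: ids {4, 6} → MAX(qty)=8, SUM(qty)=16

active | 11 | 21 ; open | 9 | 9 ; paid | 12 | 43 ; shipped | 8 | 16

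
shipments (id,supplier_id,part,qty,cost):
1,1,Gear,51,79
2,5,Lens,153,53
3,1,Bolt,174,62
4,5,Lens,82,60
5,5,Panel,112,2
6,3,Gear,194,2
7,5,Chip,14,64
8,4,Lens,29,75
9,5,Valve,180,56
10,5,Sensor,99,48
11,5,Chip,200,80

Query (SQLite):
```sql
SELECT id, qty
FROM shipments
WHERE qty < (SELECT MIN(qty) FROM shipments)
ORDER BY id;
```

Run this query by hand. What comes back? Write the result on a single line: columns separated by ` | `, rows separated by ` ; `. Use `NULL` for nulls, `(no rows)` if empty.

Scalar subquery: MIN(qty) over all shipments rows = 14.
Keep rows where qty < that value.

(no rows)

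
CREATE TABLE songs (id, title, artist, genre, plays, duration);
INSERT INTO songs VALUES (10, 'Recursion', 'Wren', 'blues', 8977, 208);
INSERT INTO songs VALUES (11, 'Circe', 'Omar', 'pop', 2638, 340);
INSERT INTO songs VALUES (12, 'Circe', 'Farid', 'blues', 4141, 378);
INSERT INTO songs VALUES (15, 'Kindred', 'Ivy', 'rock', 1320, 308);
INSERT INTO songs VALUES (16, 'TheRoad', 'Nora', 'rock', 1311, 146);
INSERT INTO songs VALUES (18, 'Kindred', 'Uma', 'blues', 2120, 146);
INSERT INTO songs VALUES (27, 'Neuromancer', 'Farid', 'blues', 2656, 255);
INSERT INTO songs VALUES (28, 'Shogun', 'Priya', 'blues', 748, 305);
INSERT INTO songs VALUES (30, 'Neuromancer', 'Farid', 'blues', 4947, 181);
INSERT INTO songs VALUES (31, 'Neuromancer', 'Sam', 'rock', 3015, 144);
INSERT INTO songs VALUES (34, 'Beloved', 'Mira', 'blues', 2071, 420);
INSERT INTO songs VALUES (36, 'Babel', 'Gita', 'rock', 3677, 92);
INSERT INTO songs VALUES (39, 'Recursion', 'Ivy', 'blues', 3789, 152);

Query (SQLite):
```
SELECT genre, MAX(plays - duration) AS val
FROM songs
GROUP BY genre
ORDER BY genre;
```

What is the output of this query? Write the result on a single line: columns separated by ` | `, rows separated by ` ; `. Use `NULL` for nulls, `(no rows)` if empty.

For each row compute plays - duration.
Group by genre; take MAX of the expression per group.
  blues: ids {10, 12, 18, 27, 28, 30, 34, 39} → MAX(plays - duration)=8769
  pop: ids {11} → MAX(plays - duration)=2298
  rock: ids {15, 16, 31, 36} → MAX(plays - duration)=3585

blues | 8769 ; pop | 2298 ; rock | 3585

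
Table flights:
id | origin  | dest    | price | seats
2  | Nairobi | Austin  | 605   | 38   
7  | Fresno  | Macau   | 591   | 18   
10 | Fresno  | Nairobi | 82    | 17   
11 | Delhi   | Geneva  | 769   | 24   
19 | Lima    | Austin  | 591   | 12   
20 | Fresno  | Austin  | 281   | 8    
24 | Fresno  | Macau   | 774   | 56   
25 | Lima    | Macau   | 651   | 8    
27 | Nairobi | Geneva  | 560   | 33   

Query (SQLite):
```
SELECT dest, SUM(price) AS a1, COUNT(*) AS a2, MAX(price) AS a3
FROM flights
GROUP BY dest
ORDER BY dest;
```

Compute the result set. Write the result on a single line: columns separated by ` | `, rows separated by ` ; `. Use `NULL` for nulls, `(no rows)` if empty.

Group flights by dest.
Per group compute: SUM(price), COUNT(*), MAX(price).
  Austin: ids {2, 19, 20} → SUM(price)=1477, COUNT(*)=3, MAX(price)=605
  Geneva: ids {11, 27} → SUM(price)=1329, COUNT(*)=2, MAX(price)=769
  Macau: ids {7, 24, 25} → SUM(price)=2016, COUNT(*)=3, MAX(price)=774
  Nairobi: ids {10} → SUM(price)=82, COUNT(*)=1, MAX(price)=82

Austin | 1477 | 3 | 605 ; Geneva | 1329 | 2 | 769 ; Macau | 2016 | 3 | 774 ; Nairobi | 82 | 1 | 82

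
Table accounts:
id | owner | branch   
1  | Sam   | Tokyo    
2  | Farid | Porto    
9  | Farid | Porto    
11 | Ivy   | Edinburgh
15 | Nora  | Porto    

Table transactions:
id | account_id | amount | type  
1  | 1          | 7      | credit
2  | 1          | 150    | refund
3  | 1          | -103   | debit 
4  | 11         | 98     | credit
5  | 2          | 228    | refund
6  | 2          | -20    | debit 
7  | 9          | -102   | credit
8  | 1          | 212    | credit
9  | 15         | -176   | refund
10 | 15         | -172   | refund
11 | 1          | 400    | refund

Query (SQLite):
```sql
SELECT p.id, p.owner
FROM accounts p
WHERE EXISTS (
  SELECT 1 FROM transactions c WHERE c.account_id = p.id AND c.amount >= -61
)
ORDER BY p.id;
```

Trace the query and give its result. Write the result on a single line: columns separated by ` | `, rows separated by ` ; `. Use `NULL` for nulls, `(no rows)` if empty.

1 | Sam ; 2 | Farid ; 11 | Ivy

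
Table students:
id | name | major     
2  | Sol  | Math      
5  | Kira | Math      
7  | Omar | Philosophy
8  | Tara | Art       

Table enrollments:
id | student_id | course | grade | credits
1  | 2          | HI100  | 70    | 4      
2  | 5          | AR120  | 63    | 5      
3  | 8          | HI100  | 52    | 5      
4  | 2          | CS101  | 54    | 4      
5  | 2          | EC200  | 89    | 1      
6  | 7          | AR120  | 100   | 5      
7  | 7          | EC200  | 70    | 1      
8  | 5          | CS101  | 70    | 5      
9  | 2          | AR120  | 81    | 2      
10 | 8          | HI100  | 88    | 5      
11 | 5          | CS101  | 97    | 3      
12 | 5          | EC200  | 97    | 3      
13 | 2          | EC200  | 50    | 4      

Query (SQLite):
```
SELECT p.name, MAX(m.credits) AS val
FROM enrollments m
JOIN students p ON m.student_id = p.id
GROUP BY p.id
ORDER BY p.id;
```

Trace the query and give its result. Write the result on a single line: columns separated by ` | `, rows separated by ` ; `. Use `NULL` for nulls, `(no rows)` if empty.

Join each enrollments row to its students via student_id.
Group joined rows by students.id; compute MAX(m.credits) per group.
  2: ids {1, 4, 5, 9, 13} → MAX(m.credits)=4
  5: ids {2, 8, 11, 12} → MAX(m.credits)=5
  7: ids {6, 7} → MAX(m.credits)=5
  8: ids {3, 10} → MAX(m.credits)=5

Sol | 4 ; Kira | 5 ; Omar | 5 ; Tara | 5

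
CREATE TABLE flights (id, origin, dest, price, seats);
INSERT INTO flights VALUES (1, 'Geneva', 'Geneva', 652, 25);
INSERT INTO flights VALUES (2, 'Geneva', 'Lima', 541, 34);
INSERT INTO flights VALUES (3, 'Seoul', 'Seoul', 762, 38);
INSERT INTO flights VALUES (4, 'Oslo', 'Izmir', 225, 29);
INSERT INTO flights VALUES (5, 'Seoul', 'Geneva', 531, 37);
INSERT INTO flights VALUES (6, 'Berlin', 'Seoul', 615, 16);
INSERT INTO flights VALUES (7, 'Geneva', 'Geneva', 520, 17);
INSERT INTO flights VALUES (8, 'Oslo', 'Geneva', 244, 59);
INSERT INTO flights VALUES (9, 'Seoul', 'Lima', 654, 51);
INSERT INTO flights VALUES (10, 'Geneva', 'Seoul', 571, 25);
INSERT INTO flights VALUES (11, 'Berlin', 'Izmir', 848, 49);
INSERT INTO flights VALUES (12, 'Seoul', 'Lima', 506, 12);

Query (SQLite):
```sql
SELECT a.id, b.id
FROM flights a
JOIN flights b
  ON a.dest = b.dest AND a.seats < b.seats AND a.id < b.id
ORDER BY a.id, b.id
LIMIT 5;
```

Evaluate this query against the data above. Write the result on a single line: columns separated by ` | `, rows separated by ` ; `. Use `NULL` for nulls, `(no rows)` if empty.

1 | 5 ; 1 | 8 ; 2 | 9 ; 4 | 11 ; 5 | 8

Pairs (a,b) with same dest, a.seats < b.seats, a.id < b.id.
dest groups: Geneva:{1,5,7,8} Izmir:{4,11} Lima:{2,9,12} Seoul:{3,6,10}
Ordered by (a.id, b.id); first 5.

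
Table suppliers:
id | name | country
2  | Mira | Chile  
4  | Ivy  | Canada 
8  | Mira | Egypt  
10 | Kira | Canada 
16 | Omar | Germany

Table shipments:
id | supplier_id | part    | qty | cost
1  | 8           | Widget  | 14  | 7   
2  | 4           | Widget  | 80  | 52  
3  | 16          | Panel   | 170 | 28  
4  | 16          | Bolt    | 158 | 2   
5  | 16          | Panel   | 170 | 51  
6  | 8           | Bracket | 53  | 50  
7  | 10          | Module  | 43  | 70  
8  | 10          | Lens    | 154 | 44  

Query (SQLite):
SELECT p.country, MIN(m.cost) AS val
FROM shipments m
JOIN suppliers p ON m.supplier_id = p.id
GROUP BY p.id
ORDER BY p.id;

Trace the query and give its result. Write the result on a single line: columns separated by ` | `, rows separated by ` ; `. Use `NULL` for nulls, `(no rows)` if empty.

Join each shipments row to its suppliers via supplier_id.
Group joined rows by suppliers.id; compute MIN(m.cost) per group.
  4: ids {2} → MIN(m.cost)=52
  8: ids {1, 6} → MIN(m.cost)=7
  10: ids {7, 8} → MIN(m.cost)=44
  16: ids {3, 4, 5} → MIN(m.cost)=2

Canada | 52 ; Egypt | 7 ; Canada | 44 ; Germany | 2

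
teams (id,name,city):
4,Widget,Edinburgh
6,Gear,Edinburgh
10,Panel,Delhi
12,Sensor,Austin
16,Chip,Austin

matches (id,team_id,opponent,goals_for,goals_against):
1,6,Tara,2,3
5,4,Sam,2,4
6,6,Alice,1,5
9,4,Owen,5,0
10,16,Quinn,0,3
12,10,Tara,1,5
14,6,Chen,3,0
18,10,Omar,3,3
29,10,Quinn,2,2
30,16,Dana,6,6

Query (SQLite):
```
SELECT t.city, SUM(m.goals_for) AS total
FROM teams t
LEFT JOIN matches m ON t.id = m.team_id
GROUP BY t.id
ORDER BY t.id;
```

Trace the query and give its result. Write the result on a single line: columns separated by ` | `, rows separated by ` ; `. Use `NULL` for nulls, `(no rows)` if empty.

Edinburgh | 7 ; Edinburgh | 6 ; Delhi | 6 ; Austin | NULL ; Austin | 6

LEFT JOIN keeps every teams row; unmatched ones get NULL for matches columns.
Group by teams.id and compute SUM(m.goals_for). SUM over an all-NULL group is NULL.
  4: ids {5, 9} → SUM(m.goals_for)=7
  6: ids {1, 6, 14} → SUM(m.goals_for)=6
  10: ids {12, 18, 29} → SUM(m.goals_for)=6
  12: ids {—} → SUM(m.goals_for)=NULL
  16: ids {10, 30} → SUM(m.goals_for)=6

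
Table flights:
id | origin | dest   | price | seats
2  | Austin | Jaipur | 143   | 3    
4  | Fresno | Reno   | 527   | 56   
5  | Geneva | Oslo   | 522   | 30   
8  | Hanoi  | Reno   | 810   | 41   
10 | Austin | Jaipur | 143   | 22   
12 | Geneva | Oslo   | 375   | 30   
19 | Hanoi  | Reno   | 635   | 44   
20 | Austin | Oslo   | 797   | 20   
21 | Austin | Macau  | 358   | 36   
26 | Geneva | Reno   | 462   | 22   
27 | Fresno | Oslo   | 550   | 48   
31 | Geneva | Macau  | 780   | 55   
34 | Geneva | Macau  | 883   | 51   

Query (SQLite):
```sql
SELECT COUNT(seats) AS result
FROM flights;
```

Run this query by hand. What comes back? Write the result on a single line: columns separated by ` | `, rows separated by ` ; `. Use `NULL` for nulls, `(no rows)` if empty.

All seats values: [3, 56, 30, 41, 22, 30, 44, 20, 36, 22, 48, 55, 51].
COUNT(seats) counts non-NULL values → 13.

13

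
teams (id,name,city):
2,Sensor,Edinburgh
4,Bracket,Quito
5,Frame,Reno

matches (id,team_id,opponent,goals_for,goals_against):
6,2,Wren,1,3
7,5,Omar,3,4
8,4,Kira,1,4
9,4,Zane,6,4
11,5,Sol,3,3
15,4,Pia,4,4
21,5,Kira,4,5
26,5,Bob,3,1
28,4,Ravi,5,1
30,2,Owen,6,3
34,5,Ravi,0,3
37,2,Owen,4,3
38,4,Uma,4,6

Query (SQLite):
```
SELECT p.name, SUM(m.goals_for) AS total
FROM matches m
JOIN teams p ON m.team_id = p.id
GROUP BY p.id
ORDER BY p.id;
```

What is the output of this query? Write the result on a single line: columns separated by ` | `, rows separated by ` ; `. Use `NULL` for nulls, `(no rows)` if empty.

Join each matches row to its teams via team_id.
Group joined rows by teams.id; compute SUM(m.goals_for) per group.
  2: ids {6, 30, 37} → SUM(m.goals_for)=11
  4: ids {8, 9, 15, 28, 38} → SUM(m.goals_for)=20
  5: ids {7, 11, 21, 26, 34} → SUM(m.goals_for)=13

Sensor | 11 ; Bracket | 20 ; Frame | 13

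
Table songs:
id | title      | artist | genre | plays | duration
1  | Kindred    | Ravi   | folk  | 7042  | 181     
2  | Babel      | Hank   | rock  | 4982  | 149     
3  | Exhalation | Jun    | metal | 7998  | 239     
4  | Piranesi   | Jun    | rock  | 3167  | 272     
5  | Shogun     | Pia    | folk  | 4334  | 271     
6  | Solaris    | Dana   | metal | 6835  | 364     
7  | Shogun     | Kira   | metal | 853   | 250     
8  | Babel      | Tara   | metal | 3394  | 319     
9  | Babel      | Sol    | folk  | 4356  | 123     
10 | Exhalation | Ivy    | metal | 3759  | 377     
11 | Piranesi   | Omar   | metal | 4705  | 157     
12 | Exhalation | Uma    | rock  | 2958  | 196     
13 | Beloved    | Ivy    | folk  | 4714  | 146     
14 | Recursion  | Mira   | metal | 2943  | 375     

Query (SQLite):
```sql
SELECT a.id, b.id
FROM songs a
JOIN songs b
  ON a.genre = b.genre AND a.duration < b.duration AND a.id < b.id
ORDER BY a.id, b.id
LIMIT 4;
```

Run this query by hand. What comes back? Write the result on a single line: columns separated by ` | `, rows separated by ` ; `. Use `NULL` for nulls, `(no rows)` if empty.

1 | 5 ; 2 | 4 ; 2 | 12 ; 3 | 6

Pairs (a,b) with same genre, a.duration < b.duration, a.id < b.id.
genre groups: folk:{1,5,9,13} metal:{3,6,7,8,10,11,14} rock:{2,4,12}
Ordered by (a.id, b.id); first 4.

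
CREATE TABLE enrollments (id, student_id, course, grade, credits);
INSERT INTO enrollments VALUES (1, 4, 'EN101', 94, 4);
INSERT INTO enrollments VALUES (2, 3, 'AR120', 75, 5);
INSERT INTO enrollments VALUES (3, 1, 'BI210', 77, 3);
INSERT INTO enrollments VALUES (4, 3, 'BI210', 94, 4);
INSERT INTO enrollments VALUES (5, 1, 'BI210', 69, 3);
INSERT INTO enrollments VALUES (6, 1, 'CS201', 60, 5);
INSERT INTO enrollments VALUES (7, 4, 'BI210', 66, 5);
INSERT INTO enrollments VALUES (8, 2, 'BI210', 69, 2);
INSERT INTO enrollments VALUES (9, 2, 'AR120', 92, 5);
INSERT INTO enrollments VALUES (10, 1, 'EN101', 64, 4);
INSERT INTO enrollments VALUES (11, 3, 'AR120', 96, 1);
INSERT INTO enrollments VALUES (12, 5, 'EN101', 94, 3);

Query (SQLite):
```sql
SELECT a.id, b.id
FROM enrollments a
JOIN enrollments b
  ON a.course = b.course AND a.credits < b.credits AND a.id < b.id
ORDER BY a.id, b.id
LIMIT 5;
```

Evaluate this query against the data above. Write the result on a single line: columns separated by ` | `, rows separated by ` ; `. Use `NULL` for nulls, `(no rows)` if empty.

Pairs (a,b) with same course, a.credits < b.credits, a.id < b.id.
course groups: AR120:{2,9,11} BI210:{3,4,5,7,8} CS201:{6} EN101:{1,10,12}
Ordered by (a.id, b.id); first 5.

3 | 4 ; 3 | 7 ; 4 | 7 ; 5 | 7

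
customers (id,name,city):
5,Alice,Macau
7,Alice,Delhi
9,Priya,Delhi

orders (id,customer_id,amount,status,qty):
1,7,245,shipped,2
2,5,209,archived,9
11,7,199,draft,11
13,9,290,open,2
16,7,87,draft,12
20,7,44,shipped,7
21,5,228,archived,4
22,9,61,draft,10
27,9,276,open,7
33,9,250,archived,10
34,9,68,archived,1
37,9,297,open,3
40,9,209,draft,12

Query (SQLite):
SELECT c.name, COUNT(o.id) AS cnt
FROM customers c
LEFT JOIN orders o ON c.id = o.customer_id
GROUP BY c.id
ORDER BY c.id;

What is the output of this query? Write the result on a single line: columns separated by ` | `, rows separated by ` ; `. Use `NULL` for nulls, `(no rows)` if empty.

LEFT JOIN keeps every customers row; unmatched ones get NULL for orders columns.
Group by customers.id and compute COUNT(o.id). COUNT(col) of an all-NULL group is 0.
  5: ids {2, 21} → COUNT(o.id)=2
  7: ids {1, 11, 16, 20} → COUNT(o.id)=4
  9: ids {13, 22, 27, 33, 34, 37, 40} → COUNT(o.id)=7

Alice | 2 ; Alice | 4 ; Priya | 7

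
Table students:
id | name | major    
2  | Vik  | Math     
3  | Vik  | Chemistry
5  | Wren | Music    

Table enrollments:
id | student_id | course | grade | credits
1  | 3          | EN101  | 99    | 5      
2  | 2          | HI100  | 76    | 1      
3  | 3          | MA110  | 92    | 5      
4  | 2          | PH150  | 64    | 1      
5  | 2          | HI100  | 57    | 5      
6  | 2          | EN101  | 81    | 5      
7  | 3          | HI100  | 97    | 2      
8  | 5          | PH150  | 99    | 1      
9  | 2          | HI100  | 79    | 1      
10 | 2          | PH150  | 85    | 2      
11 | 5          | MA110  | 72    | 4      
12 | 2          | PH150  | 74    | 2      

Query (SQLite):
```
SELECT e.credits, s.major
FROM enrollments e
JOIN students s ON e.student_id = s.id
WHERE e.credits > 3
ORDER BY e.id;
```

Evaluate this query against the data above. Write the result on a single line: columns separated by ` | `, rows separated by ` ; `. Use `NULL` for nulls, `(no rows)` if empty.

5 | Chemistry ; 5 | Chemistry ; 5 | Math ; 5 | Math ; 4 | Music

Each enrollments row matches the students row where student_id = students.id.
Then keep rows with e.credits > 3.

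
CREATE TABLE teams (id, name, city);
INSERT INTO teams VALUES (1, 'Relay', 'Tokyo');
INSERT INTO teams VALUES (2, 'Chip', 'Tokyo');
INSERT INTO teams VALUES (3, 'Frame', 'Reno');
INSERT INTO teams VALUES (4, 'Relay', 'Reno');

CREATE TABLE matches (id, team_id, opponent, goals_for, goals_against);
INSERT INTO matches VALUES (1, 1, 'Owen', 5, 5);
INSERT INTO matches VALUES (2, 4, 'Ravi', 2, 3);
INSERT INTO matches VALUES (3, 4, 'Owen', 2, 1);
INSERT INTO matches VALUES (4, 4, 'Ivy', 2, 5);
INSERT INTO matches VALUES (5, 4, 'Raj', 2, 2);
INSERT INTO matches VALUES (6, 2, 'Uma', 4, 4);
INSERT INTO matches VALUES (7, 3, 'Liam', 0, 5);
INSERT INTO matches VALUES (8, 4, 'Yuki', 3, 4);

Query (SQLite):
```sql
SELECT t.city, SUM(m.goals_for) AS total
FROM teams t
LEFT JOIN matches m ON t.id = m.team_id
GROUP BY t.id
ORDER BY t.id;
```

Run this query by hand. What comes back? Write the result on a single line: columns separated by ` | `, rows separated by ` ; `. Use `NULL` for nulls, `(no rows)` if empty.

LEFT JOIN keeps every teams row; unmatched ones get NULL for matches columns.
Group by teams.id and compute SUM(m.goals_for). SUM over an all-NULL group is NULL.
  1: ids {1} → SUM(m.goals_for)=5
  2: ids {6} → SUM(m.goals_for)=4
  3: ids {7} → SUM(m.goals_for)=0
  4: ids {2, 3, 4, 5, 8} → SUM(m.goals_for)=11

Tokyo | 5 ; Tokyo | 4 ; Reno | 0 ; Reno | 11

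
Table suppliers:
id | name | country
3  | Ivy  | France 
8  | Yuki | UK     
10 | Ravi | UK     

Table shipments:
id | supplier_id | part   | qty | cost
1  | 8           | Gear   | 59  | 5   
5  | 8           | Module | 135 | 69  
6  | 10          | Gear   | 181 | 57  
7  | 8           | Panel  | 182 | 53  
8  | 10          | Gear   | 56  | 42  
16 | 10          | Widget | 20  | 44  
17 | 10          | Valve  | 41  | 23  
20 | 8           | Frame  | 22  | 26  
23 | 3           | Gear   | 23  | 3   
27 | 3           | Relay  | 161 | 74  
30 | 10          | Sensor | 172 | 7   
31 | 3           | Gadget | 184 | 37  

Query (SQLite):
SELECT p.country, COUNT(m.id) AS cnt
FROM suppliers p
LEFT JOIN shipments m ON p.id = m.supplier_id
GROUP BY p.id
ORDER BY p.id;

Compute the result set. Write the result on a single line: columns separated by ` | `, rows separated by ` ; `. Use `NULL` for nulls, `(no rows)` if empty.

LEFT JOIN keeps every suppliers row; unmatched ones get NULL for shipments columns.
Group by suppliers.id and compute COUNT(m.id). COUNT(col) of an all-NULL group is 0.
  3: ids {23, 27, 31} → COUNT(m.id)=3
  8: ids {1, 5, 7, 20} → COUNT(m.id)=4
  10: ids {6, 8, 16, 17, 30} → COUNT(m.id)=5

France | 3 ; UK | 4 ; UK | 5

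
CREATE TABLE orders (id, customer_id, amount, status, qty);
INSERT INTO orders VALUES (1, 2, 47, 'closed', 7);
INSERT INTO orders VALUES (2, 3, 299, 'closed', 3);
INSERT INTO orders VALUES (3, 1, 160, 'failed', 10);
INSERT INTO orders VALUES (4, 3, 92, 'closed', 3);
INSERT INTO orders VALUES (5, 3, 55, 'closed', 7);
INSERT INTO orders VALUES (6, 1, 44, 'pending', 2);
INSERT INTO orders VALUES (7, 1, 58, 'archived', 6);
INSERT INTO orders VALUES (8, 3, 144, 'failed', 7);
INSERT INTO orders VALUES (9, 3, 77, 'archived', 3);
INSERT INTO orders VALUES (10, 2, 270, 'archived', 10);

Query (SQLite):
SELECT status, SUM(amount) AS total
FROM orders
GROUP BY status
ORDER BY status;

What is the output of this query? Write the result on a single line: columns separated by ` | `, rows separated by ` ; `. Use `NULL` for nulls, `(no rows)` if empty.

archived | 405 ; closed | 493 ; failed | 304 ; pending | 44

Partition orders by status; compute SUM(amount) within each group.
  archived: ids {7, 9, 10} → SUM(amount)=405
  closed: ids {1, 2, 4, 5} → SUM(amount)=493
  failed: ids {3, 8} → SUM(amount)=304
  pending: ids {6} → SUM(amount)=44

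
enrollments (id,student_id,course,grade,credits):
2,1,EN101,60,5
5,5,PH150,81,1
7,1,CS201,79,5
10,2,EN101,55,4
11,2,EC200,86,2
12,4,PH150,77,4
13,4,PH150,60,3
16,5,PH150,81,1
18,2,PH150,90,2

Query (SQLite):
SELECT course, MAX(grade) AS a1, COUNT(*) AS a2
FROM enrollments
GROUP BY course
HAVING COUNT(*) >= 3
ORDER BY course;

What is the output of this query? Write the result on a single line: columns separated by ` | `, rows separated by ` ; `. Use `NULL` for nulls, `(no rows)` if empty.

PH150 | 90 | 5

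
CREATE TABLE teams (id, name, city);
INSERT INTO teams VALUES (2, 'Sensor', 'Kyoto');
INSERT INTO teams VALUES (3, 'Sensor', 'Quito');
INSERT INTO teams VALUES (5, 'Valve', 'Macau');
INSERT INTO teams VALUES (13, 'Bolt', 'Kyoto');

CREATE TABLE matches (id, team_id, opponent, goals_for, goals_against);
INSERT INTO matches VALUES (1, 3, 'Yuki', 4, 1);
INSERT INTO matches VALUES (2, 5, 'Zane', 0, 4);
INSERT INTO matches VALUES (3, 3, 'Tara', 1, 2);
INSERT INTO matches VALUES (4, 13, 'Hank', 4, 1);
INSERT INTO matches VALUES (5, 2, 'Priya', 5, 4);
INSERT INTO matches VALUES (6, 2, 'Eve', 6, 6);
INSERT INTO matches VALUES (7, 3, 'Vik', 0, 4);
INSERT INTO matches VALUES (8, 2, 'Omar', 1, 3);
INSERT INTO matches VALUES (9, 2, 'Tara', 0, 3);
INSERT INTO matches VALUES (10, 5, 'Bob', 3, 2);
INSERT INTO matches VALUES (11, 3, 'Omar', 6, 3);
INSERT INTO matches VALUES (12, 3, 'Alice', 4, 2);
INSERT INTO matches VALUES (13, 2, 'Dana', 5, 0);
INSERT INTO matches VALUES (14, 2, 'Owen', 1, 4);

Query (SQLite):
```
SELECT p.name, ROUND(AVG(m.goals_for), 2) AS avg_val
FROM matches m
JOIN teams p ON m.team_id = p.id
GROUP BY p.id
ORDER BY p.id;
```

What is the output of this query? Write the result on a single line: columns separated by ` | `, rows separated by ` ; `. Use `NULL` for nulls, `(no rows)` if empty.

Sensor | 3 ; Sensor | 3 ; Valve | 1.5 ; Bolt | 4

Join each matches row to its teams via team_id.
Group joined rows by teams.id; compute ROUND(AVG(m.goals_for), 2) per group.
  2: ids {5, 6, 8, 9, 13, 14} → ROUND(AVG(m.goals_for), 2)=3
  3: ids {1, 3, 7, 11, 12} → ROUND(AVG(m.goals_for), 2)=3
  5: ids {2, 10} → ROUND(AVG(m.goals_for), 2)=1.5
  13: ids {4} → ROUND(AVG(m.goals_for), 2)=4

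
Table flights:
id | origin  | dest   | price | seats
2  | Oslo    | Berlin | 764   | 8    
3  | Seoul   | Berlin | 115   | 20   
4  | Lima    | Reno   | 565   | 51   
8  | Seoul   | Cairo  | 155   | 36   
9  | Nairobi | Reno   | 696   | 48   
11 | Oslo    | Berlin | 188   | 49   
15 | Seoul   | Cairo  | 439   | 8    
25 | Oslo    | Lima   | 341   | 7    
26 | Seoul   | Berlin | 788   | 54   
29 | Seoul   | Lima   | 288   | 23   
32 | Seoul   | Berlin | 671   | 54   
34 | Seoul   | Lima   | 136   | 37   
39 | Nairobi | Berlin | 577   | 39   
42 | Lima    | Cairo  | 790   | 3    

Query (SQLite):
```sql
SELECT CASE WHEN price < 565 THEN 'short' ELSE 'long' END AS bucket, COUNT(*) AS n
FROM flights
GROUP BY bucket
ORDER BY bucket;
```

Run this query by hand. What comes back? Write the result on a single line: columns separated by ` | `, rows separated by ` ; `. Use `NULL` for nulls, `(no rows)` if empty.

Bucket rows by price < 565 → 'short' else 'long'; count each bucket.

long | 7 ; short | 7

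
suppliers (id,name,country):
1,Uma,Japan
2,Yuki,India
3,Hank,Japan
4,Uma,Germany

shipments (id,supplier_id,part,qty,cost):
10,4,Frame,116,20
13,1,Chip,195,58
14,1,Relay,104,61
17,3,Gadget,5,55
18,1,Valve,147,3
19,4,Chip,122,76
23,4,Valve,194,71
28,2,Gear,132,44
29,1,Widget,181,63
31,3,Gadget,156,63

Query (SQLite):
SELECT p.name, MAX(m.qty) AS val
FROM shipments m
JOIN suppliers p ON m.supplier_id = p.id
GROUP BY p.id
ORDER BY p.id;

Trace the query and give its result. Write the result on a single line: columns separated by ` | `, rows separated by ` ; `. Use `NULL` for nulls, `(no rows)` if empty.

Uma | 195 ; Yuki | 132 ; Hank | 156 ; Uma | 194

Join each shipments row to its suppliers via supplier_id.
Group joined rows by suppliers.id; compute MAX(m.qty) per group.
  1: ids {13, 14, 18, 29} → MAX(m.qty)=195
  2: ids {28} → MAX(m.qty)=132
  3: ids {17, 31} → MAX(m.qty)=156
  4: ids {10, 19, 23} → MAX(m.qty)=194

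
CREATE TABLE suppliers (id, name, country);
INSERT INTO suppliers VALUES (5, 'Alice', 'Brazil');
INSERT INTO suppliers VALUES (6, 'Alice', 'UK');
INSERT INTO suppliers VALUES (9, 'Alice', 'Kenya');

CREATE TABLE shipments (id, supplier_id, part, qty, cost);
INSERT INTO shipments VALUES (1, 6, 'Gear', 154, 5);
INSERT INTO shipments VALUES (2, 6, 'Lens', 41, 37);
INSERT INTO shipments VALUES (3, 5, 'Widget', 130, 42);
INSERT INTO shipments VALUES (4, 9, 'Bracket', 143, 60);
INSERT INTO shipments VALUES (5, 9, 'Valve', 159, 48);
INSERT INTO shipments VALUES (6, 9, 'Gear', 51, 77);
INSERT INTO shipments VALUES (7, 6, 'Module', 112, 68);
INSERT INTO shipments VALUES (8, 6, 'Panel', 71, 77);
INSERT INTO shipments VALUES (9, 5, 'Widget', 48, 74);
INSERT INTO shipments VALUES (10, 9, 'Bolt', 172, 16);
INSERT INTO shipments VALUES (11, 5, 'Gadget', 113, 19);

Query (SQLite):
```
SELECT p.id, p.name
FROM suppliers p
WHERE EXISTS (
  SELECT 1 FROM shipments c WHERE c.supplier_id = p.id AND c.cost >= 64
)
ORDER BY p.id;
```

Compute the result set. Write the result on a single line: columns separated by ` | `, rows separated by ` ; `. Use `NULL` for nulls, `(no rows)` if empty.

5 | Alice ; 6 | Alice ; 9 | Alice

For each suppliers row, check whether any shipments with matching supplier_id has cost >= 64.
Keep rows where that is true.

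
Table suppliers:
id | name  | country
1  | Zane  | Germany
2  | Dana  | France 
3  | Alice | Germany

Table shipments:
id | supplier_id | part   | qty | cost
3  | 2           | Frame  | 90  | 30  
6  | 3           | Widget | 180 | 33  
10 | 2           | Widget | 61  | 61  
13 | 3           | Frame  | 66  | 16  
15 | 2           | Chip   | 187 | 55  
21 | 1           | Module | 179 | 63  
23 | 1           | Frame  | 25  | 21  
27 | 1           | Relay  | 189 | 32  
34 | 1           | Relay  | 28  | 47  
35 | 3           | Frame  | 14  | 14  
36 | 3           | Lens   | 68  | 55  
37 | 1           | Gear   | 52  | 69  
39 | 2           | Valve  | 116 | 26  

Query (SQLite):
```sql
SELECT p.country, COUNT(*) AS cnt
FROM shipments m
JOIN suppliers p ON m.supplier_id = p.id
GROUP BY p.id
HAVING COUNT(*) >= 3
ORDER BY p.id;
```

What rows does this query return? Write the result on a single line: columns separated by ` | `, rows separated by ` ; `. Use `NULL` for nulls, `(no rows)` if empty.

Join each shipments row to its suppliers via supplier_id.
Group joined rows by suppliers.id; compute COUNT(*) per group.
HAVING: keep groups with count ≥ 3.
  1: ids {21, 23, 27, 34, 37} → COUNT(*)=5
  2: ids {3, 10, 15, 39} → COUNT(*)=4
  3: ids {6, 13, 35, 36} → COUNT(*)=4

Germany | 5 ; France | 4 ; Germany | 4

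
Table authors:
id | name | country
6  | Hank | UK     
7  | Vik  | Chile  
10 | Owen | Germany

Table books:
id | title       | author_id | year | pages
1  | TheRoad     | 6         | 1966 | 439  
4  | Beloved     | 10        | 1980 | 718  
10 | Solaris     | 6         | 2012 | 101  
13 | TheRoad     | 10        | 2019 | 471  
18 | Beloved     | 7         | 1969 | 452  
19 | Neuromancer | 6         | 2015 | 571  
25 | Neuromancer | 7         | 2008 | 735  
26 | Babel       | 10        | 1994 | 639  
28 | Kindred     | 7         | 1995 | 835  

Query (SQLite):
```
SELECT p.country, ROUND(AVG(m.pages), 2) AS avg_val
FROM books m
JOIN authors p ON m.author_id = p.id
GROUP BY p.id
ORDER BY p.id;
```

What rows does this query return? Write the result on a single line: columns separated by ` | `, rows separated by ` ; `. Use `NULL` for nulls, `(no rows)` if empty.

UK | 370.33 ; Chile | 674 ; Germany | 609.33

Join each books row to its authors via author_id.
Group joined rows by authors.id; compute ROUND(AVG(m.pages), 2) per group.
  6: ids {1, 10, 19} → ROUND(AVG(m.pages), 2)=370.33
  7: ids {18, 25, 28} → ROUND(AVG(m.pages), 2)=674
  10: ids {4, 13, 26} → ROUND(AVG(m.pages), 2)=609.33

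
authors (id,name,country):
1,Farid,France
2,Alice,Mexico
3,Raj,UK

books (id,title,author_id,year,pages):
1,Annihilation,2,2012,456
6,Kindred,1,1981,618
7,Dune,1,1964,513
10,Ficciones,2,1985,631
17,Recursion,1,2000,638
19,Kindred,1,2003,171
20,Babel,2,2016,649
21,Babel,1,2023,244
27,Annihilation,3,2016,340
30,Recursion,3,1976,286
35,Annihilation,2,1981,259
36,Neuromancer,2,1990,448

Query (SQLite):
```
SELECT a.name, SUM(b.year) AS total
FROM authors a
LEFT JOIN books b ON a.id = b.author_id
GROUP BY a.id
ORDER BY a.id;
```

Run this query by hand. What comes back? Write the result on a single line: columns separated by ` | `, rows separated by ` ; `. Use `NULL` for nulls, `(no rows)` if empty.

Farid | 9971 ; Alice | 9984 ; Raj | 3992

LEFT JOIN keeps every authors row; unmatched ones get NULL for books columns.
Group by authors.id and compute SUM(b.year). SUM over an all-NULL group is NULL.
  1: ids {6, 7, 17, 19, 21} → SUM(b.year)=9971
  2: ids {1, 10, 20, 35, 36} → SUM(b.year)=9984
  3: ids {27, 30} → SUM(b.year)=3992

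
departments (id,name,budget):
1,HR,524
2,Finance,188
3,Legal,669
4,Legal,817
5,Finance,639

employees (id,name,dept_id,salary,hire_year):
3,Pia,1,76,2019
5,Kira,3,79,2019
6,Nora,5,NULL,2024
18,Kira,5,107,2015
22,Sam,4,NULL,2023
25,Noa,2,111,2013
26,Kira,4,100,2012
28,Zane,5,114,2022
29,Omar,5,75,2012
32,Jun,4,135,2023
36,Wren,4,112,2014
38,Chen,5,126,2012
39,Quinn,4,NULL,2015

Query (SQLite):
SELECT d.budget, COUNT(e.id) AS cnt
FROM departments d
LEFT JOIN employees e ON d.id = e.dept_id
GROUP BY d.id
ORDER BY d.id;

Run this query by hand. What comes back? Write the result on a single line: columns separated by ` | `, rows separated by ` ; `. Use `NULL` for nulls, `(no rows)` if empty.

524 | 1 ; 188 | 1 ; 669 | 1 ; 817 | 5 ; 639 | 5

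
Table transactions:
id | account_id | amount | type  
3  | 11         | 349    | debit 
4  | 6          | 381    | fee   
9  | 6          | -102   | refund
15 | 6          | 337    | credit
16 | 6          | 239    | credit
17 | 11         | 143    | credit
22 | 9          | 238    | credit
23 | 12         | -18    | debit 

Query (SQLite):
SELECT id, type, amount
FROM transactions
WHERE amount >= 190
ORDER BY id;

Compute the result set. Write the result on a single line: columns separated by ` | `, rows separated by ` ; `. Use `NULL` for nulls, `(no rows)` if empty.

amount >= 190: ids {3, 4, 15, 16, 22}

3 | debit | 349 ; 4 | fee | 381 ; 15 | credit | 337 ; 16 | credit | 239 ; 22 | credit | 238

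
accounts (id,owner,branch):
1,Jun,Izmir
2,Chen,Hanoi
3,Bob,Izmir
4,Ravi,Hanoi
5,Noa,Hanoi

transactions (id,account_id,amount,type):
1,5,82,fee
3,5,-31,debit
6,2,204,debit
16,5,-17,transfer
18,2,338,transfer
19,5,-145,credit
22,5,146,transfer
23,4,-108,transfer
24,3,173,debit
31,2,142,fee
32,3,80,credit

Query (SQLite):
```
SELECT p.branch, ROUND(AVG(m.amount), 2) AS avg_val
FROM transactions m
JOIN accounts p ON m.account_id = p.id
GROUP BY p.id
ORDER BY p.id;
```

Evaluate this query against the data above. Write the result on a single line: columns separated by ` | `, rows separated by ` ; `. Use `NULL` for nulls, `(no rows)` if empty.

Hanoi | 228 ; Izmir | 126.5 ; Hanoi | -108 ; Hanoi | 7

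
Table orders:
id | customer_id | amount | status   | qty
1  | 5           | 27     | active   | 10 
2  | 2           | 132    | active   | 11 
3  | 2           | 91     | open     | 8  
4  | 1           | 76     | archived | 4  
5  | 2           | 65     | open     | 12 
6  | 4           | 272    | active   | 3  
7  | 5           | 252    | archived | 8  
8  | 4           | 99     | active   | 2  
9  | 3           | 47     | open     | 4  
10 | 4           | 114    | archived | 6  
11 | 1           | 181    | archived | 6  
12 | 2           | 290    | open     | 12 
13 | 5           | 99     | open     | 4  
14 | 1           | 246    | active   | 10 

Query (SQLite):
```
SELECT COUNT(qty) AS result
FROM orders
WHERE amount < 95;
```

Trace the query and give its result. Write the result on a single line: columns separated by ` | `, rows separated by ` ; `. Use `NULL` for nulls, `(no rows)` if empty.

5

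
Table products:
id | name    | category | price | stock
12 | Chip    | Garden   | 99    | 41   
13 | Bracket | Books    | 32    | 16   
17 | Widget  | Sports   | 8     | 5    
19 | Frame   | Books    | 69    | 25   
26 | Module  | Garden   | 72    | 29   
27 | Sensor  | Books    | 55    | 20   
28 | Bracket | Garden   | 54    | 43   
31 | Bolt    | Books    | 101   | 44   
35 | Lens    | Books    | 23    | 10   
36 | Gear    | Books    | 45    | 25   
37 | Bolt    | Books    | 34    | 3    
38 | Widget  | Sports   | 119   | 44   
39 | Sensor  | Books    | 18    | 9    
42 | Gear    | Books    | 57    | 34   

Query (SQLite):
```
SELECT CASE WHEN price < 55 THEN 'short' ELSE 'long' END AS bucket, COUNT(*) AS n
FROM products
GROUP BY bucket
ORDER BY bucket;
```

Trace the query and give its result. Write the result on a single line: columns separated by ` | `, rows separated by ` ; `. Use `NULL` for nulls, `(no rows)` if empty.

Bucket rows by price < 55 → 'short' else 'long'; count each bucket.

long | 7 ; short | 7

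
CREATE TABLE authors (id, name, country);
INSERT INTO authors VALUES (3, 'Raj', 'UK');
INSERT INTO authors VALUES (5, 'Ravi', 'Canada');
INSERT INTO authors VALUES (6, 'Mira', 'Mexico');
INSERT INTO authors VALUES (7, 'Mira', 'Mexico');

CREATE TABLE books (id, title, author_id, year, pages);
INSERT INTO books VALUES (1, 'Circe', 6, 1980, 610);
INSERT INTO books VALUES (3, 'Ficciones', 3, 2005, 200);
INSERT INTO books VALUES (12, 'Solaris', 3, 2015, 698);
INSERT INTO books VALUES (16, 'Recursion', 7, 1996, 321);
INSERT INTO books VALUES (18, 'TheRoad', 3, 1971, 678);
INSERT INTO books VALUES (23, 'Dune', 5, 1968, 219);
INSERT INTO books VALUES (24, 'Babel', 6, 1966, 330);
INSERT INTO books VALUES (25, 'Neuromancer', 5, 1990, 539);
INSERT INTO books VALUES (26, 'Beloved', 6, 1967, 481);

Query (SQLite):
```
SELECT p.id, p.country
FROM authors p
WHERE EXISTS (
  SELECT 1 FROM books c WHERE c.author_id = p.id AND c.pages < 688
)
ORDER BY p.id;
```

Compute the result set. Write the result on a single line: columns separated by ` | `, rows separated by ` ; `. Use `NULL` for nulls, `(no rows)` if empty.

For each authors row, check whether any books with matching author_id has pages < 688.
Keep rows where that is true.

3 | UK ; 5 | Canada ; 6 | Mexico ; 7 | Mexico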